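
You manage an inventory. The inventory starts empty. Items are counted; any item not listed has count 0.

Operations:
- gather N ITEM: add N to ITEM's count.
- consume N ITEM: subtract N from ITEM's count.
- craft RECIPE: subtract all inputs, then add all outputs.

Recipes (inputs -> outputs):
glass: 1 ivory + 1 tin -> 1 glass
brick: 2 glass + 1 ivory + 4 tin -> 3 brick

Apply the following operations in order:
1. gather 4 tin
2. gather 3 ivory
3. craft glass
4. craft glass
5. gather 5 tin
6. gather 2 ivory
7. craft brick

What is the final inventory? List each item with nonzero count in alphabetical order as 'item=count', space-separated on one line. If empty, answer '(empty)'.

Answer: brick=3 ivory=2 tin=3

Derivation:
After 1 (gather 4 tin): tin=4
After 2 (gather 3 ivory): ivory=3 tin=4
After 3 (craft glass): glass=1 ivory=2 tin=3
After 4 (craft glass): glass=2 ivory=1 tin=2
After 5 (gather 5 tin): glass=2 ivory=1 tin=7
After 6 (gather 2 ivory): glass=2 ivory=3 tin=7
After 7 (craft brick): brick=3 ivory=2 tin=3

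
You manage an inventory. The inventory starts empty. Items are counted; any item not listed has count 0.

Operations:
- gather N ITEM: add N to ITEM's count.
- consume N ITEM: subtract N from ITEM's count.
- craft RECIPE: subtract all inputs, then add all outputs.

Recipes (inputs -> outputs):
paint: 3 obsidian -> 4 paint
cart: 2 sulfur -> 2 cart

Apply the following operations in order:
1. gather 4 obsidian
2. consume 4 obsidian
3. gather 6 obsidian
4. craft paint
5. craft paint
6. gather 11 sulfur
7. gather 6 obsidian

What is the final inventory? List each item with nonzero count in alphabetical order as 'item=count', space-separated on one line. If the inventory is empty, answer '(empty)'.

After 1 (gather 4 obsidian): obsidian=4
After 2 (consume 4 obsidian): (empty)
After 3 (gather 6 obsidian): obsidian=6
After 4 (craft paint): obsidian=3 paint=4
After 5 (craft paint): paint=8
After 6 (gather 11 sulfur): paint=8 sulfur=11
After 7 (gather 6 obsidian): obsidian=6 paint=8 sulfur=11

Answer: obsidian=6 paint=8 sulfur=11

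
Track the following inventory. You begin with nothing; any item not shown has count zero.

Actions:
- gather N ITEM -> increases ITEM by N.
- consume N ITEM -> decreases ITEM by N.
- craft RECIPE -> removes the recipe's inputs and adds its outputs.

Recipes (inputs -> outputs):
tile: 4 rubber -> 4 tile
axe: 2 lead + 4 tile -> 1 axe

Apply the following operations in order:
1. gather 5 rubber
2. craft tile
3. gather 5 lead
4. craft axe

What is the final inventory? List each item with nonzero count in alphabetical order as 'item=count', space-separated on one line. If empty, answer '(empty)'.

Answer: axe=1 lead=3 rubber=1

Derivation:
After 1 (gather 5 rubber): rubber=5
After 2 (craft tile): rubber=1 tile=4
After 3 (gather 5 lead): lead=5 rubber=1 tile=4
After 4 (craft axe): axe=1 lead=3 rubber=1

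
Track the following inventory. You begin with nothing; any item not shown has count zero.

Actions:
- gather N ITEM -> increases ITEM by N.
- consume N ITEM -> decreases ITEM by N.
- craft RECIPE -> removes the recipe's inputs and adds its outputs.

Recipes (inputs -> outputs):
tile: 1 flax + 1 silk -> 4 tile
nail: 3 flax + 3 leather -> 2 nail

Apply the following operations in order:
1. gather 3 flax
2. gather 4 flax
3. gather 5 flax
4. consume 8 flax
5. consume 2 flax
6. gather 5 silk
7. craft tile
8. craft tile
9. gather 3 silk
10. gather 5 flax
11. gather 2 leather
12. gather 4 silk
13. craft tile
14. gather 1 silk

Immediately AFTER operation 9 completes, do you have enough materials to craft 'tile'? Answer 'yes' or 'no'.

After 1 (gather 3 flax): flax=3
After 2 (gather 4 flax): flax=7
After 3 (gather 5 flax): flax=12
After 4 (consume 8 flax): flax=4
After 5 (consume 2 flax): flax=2
After 6 (gather 5 silk): flax=2 silk=5
After 7 (craft tile): flax=1 silk=4 tile=4
After 8 (craft tile): silk=3 tile=8
After 9 (gather 3 silk): silk=6 tile=8

Answer: no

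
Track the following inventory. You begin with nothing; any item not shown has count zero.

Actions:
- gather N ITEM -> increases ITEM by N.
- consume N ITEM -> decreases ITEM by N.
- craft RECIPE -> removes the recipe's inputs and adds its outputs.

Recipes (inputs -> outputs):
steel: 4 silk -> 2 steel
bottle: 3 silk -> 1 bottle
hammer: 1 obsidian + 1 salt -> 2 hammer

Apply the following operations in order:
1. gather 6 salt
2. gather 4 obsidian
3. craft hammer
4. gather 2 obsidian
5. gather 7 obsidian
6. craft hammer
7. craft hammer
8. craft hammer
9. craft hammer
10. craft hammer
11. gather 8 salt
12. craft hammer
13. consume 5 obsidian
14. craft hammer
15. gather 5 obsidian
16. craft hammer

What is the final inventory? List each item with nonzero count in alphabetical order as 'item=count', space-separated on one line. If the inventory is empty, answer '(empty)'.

Answer: hammer=18 obsidian=4 salt=5

Derivation:
After 1 (gather 6 salt): salt=6
After 2 (gather 4 obsidian): obsidian=4 salt=6
After 3 (craft hammer): hammer=2 obsidian=3 salt=5
After 4 (gather 2 obsidian): hammer=2 obsidian=5 salt=5
After 5 (gather 7 obsidian): hammer=2 obsidian=12 salt=5
After 6 (craft hammer): hammer=4 obsidian=11 salt=4
After 7 (craft hammer): hammer=6 obsidian=10 salt=3
After 8 (craft hammer): hammer=8 obsidian=9 salt=2
After 9 (craft hammer): hammer=10 obsidian=8 salt=1
After 10 (craft hammer): hammer=12 obsidian=7
After 11 (gather 8 salt): hammer=12 obsidian=7 salt=8
After 12 (craft hammer): hammer=14 obsidian=6 salt=7
After 13 (consume 5 obsidian): hammer=14 obsidian=1 salt=7
After 14 (craft hammer): hammer=16 salt=6
After 15 (gather 5 obsidian): hammer=16 obsidian=5 salt=6
After 16 (craft hammer): hammer=18 obsidian=4 salt=5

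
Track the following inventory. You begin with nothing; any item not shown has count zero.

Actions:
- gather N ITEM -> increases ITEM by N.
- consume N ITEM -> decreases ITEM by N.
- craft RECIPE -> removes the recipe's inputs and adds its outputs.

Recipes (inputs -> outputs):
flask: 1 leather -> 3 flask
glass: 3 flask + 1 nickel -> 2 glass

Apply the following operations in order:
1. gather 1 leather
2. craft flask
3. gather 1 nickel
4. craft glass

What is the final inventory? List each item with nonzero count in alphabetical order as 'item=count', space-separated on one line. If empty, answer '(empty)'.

After 1 (gather 1 leather): leather=1
After 2 (craft flask): flask=3
After 3 (gather 1 nickel): flask=3 nickel=1
After 4 (craft glass): glass=2

Answer: glass=2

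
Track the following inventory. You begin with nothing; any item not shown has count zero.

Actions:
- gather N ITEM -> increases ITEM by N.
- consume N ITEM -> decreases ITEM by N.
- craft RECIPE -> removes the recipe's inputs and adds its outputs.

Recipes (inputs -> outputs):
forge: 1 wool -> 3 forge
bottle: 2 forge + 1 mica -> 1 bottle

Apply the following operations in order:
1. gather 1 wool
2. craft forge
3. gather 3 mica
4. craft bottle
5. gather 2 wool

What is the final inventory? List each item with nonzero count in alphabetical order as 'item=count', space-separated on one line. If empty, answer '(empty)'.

After 1 (gather 1 wool): wool=1
After 2 (craft forge): forge=3
After 3 (gather 3 mica): forge=3 mica=3
After 4 (craft bottle): bottle=1 forge=1 mica=2
After 5 (gather 2 wool): bottle=1 forge=1 mica=2 wool=2

Answer: bottle=1 forge=1 mica=2 wool=2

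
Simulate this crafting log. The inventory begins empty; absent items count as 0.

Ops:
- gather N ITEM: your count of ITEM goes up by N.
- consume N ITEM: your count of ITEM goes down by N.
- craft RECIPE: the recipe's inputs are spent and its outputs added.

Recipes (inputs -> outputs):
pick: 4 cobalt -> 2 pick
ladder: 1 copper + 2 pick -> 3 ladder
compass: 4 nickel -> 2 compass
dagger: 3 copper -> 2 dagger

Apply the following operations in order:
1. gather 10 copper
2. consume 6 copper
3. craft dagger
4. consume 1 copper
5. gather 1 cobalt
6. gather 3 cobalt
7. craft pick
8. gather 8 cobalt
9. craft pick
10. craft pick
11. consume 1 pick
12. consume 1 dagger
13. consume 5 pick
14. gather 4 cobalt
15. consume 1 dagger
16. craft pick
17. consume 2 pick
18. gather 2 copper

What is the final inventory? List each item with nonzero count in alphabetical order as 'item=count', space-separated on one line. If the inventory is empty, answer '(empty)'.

Answer: copper=2

Derivation:
After 1 (gather 10 copper): copper=10
After 2 (consume 6 copper): copper=4
After 3 (craft dagger): copper=1 dagger=2
After 4 (consume 1 copper): dagger=2
After 5 (gather 1 cobalt): cobalt=1 dagger=2
After 6 (gather 3 cobalt): cobalt=4 dagger=2
After 7 (craft pick): dagger=2 pick=2
After 8 (gather 8 cobalt): cobalt=8 dagger=2 pick=2
After 9 (craft pick): cobalt=4 dagger=2 pick=4
After 10 (craft pick): dagger=2 pick=6
After 11 (consume 1 pick): dagger=2 pick=5
After 12 (consume 1 dagger): dagger=1 pick=5
After 13 (consume 5 pick): dagger=1
After 14 (gather 4 cobalt): cobalt=4 dagger=1
After 15 (consume 1 dagger): cobalt=4
After 16 (craft pick): pick=2
After 17 (consume 2 pick): (empty)
After 18 (gather 2 copper): copper=2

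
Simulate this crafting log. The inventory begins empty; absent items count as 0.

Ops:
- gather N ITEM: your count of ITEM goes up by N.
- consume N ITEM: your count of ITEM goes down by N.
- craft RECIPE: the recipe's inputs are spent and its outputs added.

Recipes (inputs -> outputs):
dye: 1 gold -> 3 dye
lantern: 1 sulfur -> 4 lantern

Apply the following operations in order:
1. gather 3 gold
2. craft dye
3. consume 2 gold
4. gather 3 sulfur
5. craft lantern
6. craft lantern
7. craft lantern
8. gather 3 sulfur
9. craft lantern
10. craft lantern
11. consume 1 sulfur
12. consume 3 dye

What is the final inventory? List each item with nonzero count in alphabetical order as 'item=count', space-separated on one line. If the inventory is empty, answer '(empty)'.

Answer: lantern=20

Derivation:
After 1 (gather 3 gold): gold=3
After 2 (craft dye): dye=3 gold=2
After 3 (consume 2 gold): dye=3
After 4 (gather 3 sulfur): dye=3 sulfur=3
After 5 (craft lantern): dye=3 lantern=4 sulfur=2
After 6 (craft lantern): dye=3 lantern=8 sulfur=1
After 7 (craft lantern): dye=3 lantern=12
After 8 (gather 3 sulfur): dye=3 lantern=12 sulfur=3
After 9 (craft lantern): dye=3 lantern=16 sulfur=2
After 10 (craft lantern): dye=3 lantern=20 sulfur=1
After 11 (consume 1 sulfur): dye=3 lantern=20
After 12 (consume 3 dye): lantern=20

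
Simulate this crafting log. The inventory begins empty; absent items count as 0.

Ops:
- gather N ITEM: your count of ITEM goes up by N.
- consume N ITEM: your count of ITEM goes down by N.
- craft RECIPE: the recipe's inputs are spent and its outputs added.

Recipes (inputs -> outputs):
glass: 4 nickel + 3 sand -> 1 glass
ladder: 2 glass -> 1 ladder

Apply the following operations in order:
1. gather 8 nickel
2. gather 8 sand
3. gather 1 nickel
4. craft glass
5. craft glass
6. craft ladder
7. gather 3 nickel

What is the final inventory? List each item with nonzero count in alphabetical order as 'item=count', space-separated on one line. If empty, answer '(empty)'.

Answer: ladder=1 nickel=4 sand=2

Derivation:
After 1 (gather 8 nickel): nickel=8
After 2 (gather 8 sand): nickel=8 sand=8
After 3 (gather 1 nickel): nickel=9 sand=8
After 4 (craft glass): glass=1 nickel=5 sand=5
After 5 (craft glass): glass=2 nickel=1 sand=2
After 6 (craft ladder): ladder=1 nickel=1 sand=2
After 7 (gather 3 nickel): ladder=1 nickel=4 sand=2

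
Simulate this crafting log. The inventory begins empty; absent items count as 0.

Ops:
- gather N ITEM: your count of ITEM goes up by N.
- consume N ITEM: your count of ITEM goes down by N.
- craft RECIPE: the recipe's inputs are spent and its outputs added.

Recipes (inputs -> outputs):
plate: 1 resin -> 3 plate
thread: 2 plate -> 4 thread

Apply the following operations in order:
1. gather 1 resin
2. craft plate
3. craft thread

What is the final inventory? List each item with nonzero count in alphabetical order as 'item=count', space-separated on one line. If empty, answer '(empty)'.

Answer: plate=1 thread=4

Derivation:
After 1 (gather 1 resin): resin=1
After 2 (craft plate): plate=3
After 3 (craft thread): plate=1 thread=4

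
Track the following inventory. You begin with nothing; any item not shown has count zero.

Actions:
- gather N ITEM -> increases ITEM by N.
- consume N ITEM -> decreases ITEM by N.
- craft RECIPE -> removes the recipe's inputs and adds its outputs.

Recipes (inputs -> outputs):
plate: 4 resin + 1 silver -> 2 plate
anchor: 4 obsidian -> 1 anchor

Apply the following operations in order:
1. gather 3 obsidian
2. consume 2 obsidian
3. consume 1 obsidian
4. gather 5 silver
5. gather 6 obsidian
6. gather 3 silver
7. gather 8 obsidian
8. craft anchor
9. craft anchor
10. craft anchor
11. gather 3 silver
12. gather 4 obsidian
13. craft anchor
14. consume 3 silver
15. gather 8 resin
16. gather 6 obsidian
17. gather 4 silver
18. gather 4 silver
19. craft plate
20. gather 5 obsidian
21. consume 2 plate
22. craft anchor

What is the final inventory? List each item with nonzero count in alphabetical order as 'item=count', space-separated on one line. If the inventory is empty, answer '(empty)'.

Answer: anchor=5 obsidian=9 resin=4 silver=15

Derivation:
After 1 (gather 3 obsidian): obsidian=3
After 2 (consume 2 obsidian): obsidian=1
After 3 (consume 1 obsidian): (empty)
After 4 (gather 5 silver): silver=5
After 5 (gather 6 obsidian): obsidian=6 silver=5
After 6 (gather 3 silver): obsidian=6 silver=8
After 7 (gather 8 obsidian): obsidian=14 silver=8
After 8 (craft anchor): anchor=1 obsidian=10 silver=8
After 9 (craft anchor): anchor=2 obsidian=6 silver=8
After 10 (craft anchor): anchor=3 obsidian=2 silver=8
After 11 (gather 3 silver): anchor=3 obsidian=2 silver=11
After 12 (gather 4 obsidian): anchor=3 obsidian=6 silver=11
After 13 (craft anchor): anchor=4 obsidian=2 silver=11
After 14 (consume 3 silver): anchor=4 obsidian=2 silver=8
After 15 (gather 8 resin): anchor=4 obsidian=2 resin=8 silver=8
After 16 (gather 6 obsidian): anchor=4 obsidian=8 resin=8 silver=8
After 17 (gather 4 silver): anchor=4 obsidian=8 resin=8 silver=12
After 18 (gather 4 silver): anchor=4 obsidian=8 resin=8 silver=16
After 19 (craft plate): anchor=4 obsidian=8 plate=2 resin=4 silver=15
After 20 (gather 5 obsidian): anchor=4 obsidian=13 plate=2 resin=4 silver=15
After 21 (consume 2 plate): anchor=4 obsidian=13 resin=4 silver=15
After 22 (craft anchor): anchor=5 obsidian=9 resin=4 silver=15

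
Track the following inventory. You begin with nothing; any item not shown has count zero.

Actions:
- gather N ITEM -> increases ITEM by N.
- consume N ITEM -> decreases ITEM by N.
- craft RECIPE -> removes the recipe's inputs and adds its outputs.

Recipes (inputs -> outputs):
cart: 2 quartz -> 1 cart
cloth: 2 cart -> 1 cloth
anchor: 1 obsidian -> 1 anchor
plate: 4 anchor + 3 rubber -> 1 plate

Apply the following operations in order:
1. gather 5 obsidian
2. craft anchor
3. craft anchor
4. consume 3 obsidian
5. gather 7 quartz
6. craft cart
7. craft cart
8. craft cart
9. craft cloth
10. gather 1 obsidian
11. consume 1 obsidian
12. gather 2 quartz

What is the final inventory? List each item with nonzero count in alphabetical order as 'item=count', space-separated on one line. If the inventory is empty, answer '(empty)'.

After 1 (gather 5 obsidian): obsidian=5
After 2 (craft anchor): anchor=1 obsidian=4
After 3 (craft anchor): anchor=2 obsidian=3
After 4 (consume 3 obsidian): anchor=2
After 5 (gather 7 quartz): anchor=2 quartz=7
After 6 (craft cart): anchor=2 cart=1 quartz=5
After 7 (craft cart): anchor=2 cart=2 quartz=3
After 8 (craft cart): anchor=2 cart=3 quartz=1
After 9 (craft cloth): anchor=2 cart=1 cloth=1 quartz=1
After 10 (gather 1 obsidian): anchor=2 cart=1 cloth=1 obsidian=1 quartz=1
After 11 (consume 1 obsidian): anchor=2 cart=1 cloth=1 quartz=1
After 12 (gather 2 quartz): anchor=2 cart=1 cloth=1 quartz=3

Answer: anchor=2 cart=1 cloth=1 quartz=3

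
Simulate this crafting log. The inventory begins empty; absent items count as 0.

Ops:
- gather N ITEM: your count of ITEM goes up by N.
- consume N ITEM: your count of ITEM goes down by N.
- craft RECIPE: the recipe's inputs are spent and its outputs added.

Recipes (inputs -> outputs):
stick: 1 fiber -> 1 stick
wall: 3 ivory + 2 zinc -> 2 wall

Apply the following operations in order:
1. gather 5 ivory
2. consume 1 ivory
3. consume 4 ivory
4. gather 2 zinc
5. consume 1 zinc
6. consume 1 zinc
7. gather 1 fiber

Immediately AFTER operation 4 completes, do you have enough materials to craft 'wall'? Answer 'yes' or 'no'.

Answer: no

Derivation:
After 1 (gather 5 ivory): ivory=5
After 2 (consume 1 ivory): ivory=4
After 3 (consume 4 ivory): (empty)
After 4 (gather 2 zinc): zinc=2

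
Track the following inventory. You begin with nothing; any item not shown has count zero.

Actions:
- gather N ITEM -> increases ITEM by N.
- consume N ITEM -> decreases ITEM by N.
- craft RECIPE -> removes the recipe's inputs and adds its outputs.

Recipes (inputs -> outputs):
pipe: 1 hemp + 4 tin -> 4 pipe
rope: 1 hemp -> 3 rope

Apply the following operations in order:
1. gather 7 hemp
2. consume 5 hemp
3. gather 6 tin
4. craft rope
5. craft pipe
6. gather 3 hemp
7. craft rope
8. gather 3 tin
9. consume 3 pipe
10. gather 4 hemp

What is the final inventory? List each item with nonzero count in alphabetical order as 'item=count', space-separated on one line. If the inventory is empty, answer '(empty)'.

After 1 (gather 7 hemp): hemp=7
After 2 (consume 5 hemp): hemp=2
After 3 (gather 6 tin): hemp=2 tin=6
After 4 (craft rope): hemp=1 rope=3 tin=6
After 5 (craft pipe): pipe=4 rope=3 tin=2
After 6 (gather 3 hemp): hemp=3 pipe=4 rope=3 tin=2
After 7 (craft rope): hemp=2 pipe=4 rope=6 tin=2
After 8 (gather 3 tin): hemp=2 pipe=4 rope=6 tin=5
After 9 (consume 3 pipe): hemp=2 pipe=1 rope=6 tin=5
After 10 (gather 4 hemp): hemp=6 pipe=1 rope=6 tin=5

Answer: hemp=6 pipe=1 rope=6 tin=5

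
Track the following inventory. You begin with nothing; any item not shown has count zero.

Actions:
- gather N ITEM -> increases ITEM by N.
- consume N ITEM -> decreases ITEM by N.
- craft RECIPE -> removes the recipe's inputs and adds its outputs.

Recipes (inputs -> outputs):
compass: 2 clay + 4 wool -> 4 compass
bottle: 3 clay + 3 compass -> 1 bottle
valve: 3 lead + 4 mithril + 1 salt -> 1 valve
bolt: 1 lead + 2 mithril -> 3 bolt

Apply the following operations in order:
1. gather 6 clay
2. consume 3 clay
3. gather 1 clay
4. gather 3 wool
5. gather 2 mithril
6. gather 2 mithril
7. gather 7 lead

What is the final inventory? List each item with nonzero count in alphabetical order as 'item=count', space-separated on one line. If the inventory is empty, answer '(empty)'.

After 1 (gather 6 clay): clay=6
After 2 (consume 3 clay): clay=3
After 3 (gather 1 clay): clay=4
After 4 (gather 3 wool): clay=4 wool=3
After 5 (gather 2 mithril): clay=4 mithril=2 wool=3
After 6 (gather 2 mithril): clay=4 mithril=4 wool=3
After 7 (gather 7 lead): clay=4 lead=7 mithril=4 wool=3

Answer: clay=4 lead=7 mithril=4 wool=3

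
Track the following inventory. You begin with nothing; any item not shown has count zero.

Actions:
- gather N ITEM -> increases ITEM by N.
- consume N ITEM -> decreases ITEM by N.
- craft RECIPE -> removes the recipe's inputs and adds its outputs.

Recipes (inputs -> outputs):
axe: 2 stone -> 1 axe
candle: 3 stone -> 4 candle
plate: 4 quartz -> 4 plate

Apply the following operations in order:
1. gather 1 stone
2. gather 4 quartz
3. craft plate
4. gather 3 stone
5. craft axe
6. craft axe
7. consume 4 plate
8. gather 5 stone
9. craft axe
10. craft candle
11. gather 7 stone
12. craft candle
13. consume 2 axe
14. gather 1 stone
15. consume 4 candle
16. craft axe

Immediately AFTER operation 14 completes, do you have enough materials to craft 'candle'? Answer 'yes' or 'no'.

After 1 (gather 1 stone): stone=1
After 2 (gather 4 quartz): quartz=4 stone=1
After 3 (craft plate): plate=4 stone=1
After 4 (gather 3 stone): plate=4 stone=4
After 5 (craft axe): axe=1 plate=4 stone=2
After 6 (craft axe): axe=2 plate=4
After 7 (consume 4 plate): axe=2
After 8 (gather 5 stone): axe=2 stone=5
After 9 (craft axe): axe=3 stone=3
After 10 (craft candle): axe=3 candle=4
After 11 (gather 7 stone): axe=3 candle=4 stone=7
After 12 (craft candle): axe=3 candle=8 stone=4
After 13 (consume 2 axe): axe=1 candle=8 stone=4
After 14 (gather 1 stone): axe=1 candle=8 stone=5

Answer: yes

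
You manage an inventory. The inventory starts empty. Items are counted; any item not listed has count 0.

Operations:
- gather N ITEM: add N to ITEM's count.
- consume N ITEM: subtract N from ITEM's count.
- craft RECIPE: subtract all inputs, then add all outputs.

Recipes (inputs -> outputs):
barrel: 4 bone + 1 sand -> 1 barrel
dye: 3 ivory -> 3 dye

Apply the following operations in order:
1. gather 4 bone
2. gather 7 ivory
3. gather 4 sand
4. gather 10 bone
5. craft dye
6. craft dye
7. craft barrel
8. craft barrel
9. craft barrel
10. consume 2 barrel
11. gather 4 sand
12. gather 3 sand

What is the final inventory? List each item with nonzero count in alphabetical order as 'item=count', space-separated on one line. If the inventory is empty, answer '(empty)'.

Answer: barrel=1 bone=2 dye=6 ivory=1 sand=8

Derivation:
After 1 (gather 4 bone): bone=4
After 2 (gather 7 ivory): bone=4 ivory=7
After 3 (gather 4 sand): bone=4 ivory=7 sand=4
After 4 (gather 10 bone): bone=14 ivory=7 sand=4
After 5 (craft dye): bone=14 dye=3 ivory=4 sand=4
After 6 (craft dye): bone=14 dye=6 ivory=1 sand=4
After 7 (craft barrel): barrel=1 bone=10 dye=6 ivory=1 sand=3
After 8 (craft barrel): barrel=2 bone=6 dye=6 ivory=1 sand=2
After 9 (craft barrel): barrel=3 bone=2 dye=6 ivory=1 sand=1
After 10 (consume 2 barrel): barrel=1 bone=2 dye=6 ivory=1 sand=1
After 11 (gather 4 sand): barrel=1 bone=2 dye=6 ivory=1 sand=5
After 12 (gather 3 sand): barrel=1 bone=2 dye=6 ivory=1 sand=8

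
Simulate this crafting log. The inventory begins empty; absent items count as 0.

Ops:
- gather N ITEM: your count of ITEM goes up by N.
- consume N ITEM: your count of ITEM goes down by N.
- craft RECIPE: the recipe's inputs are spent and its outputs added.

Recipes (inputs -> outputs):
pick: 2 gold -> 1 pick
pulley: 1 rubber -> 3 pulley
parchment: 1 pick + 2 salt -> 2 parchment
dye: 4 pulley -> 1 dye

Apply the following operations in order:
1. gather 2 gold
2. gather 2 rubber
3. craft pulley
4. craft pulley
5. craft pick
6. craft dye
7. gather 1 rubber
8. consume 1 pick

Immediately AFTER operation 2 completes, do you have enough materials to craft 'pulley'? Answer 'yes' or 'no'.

After 1 (gather 2 gold): gold=2
After 2 (gather 2 rubber): gold=2 rubber=2

Answer: yes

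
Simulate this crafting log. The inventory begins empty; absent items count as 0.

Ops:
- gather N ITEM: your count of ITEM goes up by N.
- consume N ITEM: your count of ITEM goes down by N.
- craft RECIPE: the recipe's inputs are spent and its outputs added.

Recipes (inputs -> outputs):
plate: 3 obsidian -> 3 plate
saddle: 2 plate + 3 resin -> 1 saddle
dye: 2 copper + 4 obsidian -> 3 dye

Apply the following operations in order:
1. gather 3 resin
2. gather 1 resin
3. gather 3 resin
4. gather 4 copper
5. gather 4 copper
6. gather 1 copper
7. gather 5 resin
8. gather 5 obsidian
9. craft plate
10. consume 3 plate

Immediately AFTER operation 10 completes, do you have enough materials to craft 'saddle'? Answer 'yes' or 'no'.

After 1 (gather 3 resin): resin=3
After 2 (gather 1 resin): resin=4
After 3 (gather 3 resin): resin=7
After 4 (gather 4 copper): copper=4 resin=7
After 5 (gather 4 copper): copper=8 resin=7
After 6 (gather 1 copper): copper=9 resin=7
After 7 (gather 5 resin): copper=9 resin=12
After 8 (gather 5 obsidian): copper=9 obsidian=5 resin=12
After 9 (craft plate): copper=9 obsidian=2 plate=3 resin=12
After 10 (consume 3 plate): copper=9 obsidian=2 resin=12

Answer: no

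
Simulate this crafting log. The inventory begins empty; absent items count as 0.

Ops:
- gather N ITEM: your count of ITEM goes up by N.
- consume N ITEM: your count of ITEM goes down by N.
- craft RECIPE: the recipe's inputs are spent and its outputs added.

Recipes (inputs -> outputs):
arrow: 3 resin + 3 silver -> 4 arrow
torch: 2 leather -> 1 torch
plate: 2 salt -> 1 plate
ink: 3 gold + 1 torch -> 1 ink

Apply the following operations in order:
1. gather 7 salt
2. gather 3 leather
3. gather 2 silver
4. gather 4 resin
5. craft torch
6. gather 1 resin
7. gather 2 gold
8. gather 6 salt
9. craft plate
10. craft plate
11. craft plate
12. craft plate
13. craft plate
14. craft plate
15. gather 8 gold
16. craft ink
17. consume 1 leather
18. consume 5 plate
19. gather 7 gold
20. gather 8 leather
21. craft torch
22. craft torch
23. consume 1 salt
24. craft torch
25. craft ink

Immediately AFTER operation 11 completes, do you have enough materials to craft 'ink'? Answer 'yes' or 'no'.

After 1 (gather 7 salt): salt=7
After 2 (gather 3 leather): leather=3 salt=7
After 3 (gather 2 silver): leather=3 salt=7 silver=2
After 4 (gather 4 resin): leather=3 resin=4 salt=7 silver=2
After 5 (craft torch): leather=1 resin=4 salt=7 silver=2 torch=1
After 6 (gather 1 resin): leather=1 resin=5 salt=7 silver=2 torch=1
After 7 (gather 2 gold): gold=2 leather=1 resin=5 salt=7 silver=2 torch=1
After 8 (gather 6 salt): gold=2 leather=1 resin=5 salt=13 silver=2 torch=1
After 9 (craft plate): gold=2 leather=1 plate=1 resin=5 salt=11 silver=2 torch=1
After 10 (craft plate): gold=2 leather=1 plate=2 resin=5 salt=9 silver=2 torch=1
After 11 (craft plate): gold=2 leather=1 plate=3 resin=5 salt=7 silver=2 torch=1

Answer: no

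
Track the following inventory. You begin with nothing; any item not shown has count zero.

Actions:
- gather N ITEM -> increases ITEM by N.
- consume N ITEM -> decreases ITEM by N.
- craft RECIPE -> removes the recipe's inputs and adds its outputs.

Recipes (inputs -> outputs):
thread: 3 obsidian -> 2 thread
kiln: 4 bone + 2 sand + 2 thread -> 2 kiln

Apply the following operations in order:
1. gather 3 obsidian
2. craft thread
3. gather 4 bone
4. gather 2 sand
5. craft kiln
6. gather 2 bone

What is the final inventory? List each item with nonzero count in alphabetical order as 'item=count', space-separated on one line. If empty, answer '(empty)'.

After 1 (gather 3 obsidian): obsidian=3
After 2 (craft thread): thread=2
After 3 (gather 4 bone): bone=4 thread=2
After 4 (gather 2 sand): bone=4 sand=2 thread=2
After 5 (craft kiln): kiln=2
After 6 (gather 2 bone): bone=2 kiln=2

Answer: bone=2 kiln=2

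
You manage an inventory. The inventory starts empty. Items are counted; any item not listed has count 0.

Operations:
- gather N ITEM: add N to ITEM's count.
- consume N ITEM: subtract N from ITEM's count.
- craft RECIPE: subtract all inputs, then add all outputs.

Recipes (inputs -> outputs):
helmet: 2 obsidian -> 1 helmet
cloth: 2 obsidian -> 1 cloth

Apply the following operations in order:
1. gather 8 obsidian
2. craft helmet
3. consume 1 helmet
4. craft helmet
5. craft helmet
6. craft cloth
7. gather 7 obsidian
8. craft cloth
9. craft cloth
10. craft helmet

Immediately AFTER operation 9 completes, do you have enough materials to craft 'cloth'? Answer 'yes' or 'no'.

After 1 (gather 8 obsidian): obsidian=8
After 2 (craft helmet): helmet=1 obsidian=6
After 3 (consume 1 helmet): obsidian=6
After 4 (craft helmet): helmet=1 obsidian=4
After 5 (craft helmet): helmet=2 obsidian=2
After 6 (craft cloth): cloth=1 helmet=2
After 7 (gather 7 obsidian): cloth=1 helmet=2 obsidian=7
After 8 (craft cloth): cloth=2 helmet=2 obsidian=5
After 9 (craft cloth): cloth=3 helmet=2 obsidian=3

Answer: yes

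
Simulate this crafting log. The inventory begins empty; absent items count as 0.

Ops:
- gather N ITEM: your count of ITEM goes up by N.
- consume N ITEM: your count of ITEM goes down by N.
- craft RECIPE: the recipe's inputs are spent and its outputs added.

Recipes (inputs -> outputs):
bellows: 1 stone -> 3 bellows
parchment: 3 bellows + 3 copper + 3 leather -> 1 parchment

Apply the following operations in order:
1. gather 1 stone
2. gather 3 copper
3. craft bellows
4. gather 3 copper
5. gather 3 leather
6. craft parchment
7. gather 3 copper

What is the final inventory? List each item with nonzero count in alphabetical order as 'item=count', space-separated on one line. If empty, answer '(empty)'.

After 1 (gather 1 stone): stone=1
After 2 (gather 3 copper): copper=3 stone=1
After 3 (craft bellows): bellows=3 copper=3
After 4 (gather 3 copper): bellows=3 copper=6
After 5 (gather 3 leather): bellows=3 copper=6 leather=3
After 6 (craft parchment): copper=3 parchment=1
After 7 (gather 3 copper): copper=6 parchment=1

Answer: copper=6 parchment=1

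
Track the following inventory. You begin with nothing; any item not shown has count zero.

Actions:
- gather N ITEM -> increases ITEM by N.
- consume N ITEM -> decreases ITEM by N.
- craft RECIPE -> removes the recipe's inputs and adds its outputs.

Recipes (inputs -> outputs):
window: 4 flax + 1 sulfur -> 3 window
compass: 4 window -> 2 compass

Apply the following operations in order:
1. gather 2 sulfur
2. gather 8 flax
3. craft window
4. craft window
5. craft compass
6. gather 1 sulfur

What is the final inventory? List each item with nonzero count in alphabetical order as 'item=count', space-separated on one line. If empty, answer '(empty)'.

Answer: compass=2 sulfur=1 window=2

Derivation:
After 1 (gather 2 sulfur): sulfur=2
After 2 (gather 8 flax): flax=8 sulfur=2
After 3 (craft window): flax=4 sulfur=1 window=3
After 4 (craft window): window=6
After 5 (craft compass): compass=2 window=2
After 6 (gather 1 sulfur): compass=2 sulfur=1 window=2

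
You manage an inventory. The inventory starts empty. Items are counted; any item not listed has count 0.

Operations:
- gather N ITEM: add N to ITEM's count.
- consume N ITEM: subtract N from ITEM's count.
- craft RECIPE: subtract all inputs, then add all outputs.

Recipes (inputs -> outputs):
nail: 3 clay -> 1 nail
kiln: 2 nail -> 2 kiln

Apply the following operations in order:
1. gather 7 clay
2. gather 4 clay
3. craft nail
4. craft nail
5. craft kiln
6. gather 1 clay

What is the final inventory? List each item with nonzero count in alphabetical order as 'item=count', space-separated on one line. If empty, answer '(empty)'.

Answer: clay=6 kiln=2

Derivation:
After 1 (gather 7 clay): clay=7
After 2 (gather 4 clay): clay=11
After 3 (craft nail): clay=8 nail=1
After 4 (craft nail): clay=5 nail=2
After 5 (craft kiln): clay=5 kiln=2
After 6 (gather 1 clay): clay=6 kiln=2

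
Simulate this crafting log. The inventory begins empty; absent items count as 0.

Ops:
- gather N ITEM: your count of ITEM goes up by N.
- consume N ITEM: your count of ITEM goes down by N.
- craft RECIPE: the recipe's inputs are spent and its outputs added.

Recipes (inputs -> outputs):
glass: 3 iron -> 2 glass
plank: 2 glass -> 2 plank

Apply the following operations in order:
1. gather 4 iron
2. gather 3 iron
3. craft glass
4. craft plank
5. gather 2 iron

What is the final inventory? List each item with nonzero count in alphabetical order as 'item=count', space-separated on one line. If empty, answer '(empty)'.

After 1 (gather 4 iron): iron=4
After 2 (gather 3 iron): iron=7
After 3 (craft glass): glass=2 iron=4
After 4 (craft plank): iron=4 plank=2
After 5 (gather 2 iron): iron=6 plank=2

Answer: iron=6 plank=2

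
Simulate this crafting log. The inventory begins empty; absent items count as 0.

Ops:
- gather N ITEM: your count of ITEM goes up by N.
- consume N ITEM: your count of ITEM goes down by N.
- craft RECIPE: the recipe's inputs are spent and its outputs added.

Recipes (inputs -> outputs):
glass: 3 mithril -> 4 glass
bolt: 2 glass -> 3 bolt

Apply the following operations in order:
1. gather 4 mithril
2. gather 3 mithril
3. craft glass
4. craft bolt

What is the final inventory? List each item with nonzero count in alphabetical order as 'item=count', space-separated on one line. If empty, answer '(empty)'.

Answer: bolt=3 glass=2 mithril=4

Derivation:
After 1 (gather 4 mithril): mithril=4
After 2 (gather 3 mithril): mithril=7
After 3 (craft glass): glass=4 mithril=4
After 4 (craft bolt): bolt=3 glass=2 mithril=4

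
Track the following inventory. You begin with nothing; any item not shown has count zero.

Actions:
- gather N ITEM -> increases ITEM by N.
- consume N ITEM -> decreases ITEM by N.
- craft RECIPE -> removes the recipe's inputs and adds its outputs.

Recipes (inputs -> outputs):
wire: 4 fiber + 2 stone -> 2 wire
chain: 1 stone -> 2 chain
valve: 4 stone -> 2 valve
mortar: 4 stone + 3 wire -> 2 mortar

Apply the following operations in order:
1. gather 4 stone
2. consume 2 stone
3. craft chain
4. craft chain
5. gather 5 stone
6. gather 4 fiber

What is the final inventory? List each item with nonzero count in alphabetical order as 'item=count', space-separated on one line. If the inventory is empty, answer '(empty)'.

After 1 (gather 4 stone): stone=4
After 2 (consume 2 stone): stone=2
After 3 (craft chain): chain=2 stone=1
After 4 (craft chain): chain=4
After 5 (gather 5 stone): chain=4 stone=5
After 6 (gather 4 fiber): chain=4 fiber=4 stone=5

Answer: chain=4 fiber=4 stone=5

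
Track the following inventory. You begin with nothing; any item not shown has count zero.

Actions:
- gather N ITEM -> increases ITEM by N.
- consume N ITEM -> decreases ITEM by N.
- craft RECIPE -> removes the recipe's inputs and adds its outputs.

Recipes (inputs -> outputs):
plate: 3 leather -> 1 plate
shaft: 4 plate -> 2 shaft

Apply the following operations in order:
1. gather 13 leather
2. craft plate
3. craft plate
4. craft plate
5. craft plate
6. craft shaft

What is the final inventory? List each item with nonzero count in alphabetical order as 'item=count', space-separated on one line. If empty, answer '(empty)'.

Answer: leather=1 shaft=2

Derivation:
After 1 (gather 13 leather): leather=13
After 2 (craft plate): leather=10 plate=1
After 3 (craft plate): leather=7 plate=2
After 4 (craft plate): leather=4 plate=3
After 5 (craft plate): leather=1 plate=4
After 6 (craft shaft): leather=1 shaft=2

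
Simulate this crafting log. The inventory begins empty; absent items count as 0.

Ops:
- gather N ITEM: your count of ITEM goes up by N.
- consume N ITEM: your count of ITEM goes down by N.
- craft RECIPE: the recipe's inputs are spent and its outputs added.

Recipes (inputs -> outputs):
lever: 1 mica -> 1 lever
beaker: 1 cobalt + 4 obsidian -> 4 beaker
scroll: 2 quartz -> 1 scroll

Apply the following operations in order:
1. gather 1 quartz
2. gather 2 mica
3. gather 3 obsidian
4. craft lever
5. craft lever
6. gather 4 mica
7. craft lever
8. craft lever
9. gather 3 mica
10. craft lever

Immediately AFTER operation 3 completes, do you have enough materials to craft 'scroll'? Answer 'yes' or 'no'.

Answer: no

Derivation:
After 1 (gather 1 quartz): quartz=1
After 2 (gather 2 mica): mica=2 quartz=1
After 3 (gather 3 obsidian): mica=2 obsidian=3 quartz=1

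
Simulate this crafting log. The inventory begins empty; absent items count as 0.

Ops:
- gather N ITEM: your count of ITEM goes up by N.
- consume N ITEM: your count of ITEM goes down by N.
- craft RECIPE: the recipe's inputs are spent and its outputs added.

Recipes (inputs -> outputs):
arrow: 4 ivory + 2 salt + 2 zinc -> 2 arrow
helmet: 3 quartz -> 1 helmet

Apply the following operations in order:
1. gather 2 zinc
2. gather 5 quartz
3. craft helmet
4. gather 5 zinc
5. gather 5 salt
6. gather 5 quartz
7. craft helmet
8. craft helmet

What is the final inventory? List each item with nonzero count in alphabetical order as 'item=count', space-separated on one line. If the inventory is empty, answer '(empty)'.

After 1 (gather 2 zinc): zinc=2
After 2 (gather 5 quartz): quartz=5 zinc=2
After 3 (craft helmet): helmet=1 quartz=2 zinc=2
After 4 (gather 5 zinc): helmet=1 quartz=2 zinc=7
After 5 (gather 5 salt): helmet=1 quartz=2 salt=5 zinc=7
After 6 (gather 5 quartz): helmet=1 quartz=7 salt=5 zinc=7
After 7 (craft helmet): helmet=2 quartz=4 salt=5 zinc=7
After 8 (craft helmet): helmet=3 quartz=1 salt=5 zinc=7

Answer: helmet=3 quartz=1 salt=5 zinc=7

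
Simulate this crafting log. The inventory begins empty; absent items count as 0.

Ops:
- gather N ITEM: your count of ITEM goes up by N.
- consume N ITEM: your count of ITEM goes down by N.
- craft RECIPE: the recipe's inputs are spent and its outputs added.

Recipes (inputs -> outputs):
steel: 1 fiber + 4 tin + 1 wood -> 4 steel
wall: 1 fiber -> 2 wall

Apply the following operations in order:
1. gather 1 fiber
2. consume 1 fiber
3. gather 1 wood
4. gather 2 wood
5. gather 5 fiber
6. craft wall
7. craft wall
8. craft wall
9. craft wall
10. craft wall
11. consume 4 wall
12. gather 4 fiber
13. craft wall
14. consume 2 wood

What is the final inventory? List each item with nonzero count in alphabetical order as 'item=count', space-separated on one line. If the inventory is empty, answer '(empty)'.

After 1 (gather 1 fiber): fiber=1
After 2 (consume 1 fiber): (empty)
After 3 (gather 1 wood): wood=1
After 4 (gather 2 wood): wood=3
After 5 (gather 5 fiber): fiber=5 wood=3
After 6 (craft wall): fiber=4 wall=2 wood=3
After 7 (craft wall): fiber=3 wall=4 wood=3
After 8 (craft wall): fiber=2 wall=6 wood=3
After 9 (craft wall): fiber=1 wall=8 wood=3
After 10 (craft wall): wall=10 wood=3
After 11 (consume 4 wall): wall=6 wood=3
After 12 (gather 4 fiber): fiber=4 wall=6 wood=3
After 13 (craft wall): fiber=3 wall=8 wood=3
After 14 (consume 2 wood): fiber=3 wall=8 wood=1

Answer: fiber=3 wall=8 wood=1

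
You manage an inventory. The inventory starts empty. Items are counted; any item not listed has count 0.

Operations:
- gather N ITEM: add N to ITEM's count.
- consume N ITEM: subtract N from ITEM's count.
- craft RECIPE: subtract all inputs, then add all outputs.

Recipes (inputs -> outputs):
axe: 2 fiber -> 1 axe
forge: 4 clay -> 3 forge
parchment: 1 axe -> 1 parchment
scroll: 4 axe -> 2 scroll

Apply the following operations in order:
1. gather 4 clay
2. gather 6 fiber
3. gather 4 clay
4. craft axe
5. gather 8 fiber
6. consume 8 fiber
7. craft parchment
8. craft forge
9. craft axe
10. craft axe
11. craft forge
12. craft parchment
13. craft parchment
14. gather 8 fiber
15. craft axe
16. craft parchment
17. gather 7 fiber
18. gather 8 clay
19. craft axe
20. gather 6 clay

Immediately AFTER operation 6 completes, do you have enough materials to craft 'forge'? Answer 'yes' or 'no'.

After 1 (gather 4 clay): clay=4
After 2 (gather 6 fiber): clay=4 fiber=6
After 3 (gather 4 clay): clay=8 fiber=6
After 4 (craft axe): axe=1 clay=8 fiber=4
After 5 (gather 8 fiber): axe=1 clay=8 fiber=12
After 6 (consume 8 fiber): axe=1 clay=8 fiber=4

Answer: yes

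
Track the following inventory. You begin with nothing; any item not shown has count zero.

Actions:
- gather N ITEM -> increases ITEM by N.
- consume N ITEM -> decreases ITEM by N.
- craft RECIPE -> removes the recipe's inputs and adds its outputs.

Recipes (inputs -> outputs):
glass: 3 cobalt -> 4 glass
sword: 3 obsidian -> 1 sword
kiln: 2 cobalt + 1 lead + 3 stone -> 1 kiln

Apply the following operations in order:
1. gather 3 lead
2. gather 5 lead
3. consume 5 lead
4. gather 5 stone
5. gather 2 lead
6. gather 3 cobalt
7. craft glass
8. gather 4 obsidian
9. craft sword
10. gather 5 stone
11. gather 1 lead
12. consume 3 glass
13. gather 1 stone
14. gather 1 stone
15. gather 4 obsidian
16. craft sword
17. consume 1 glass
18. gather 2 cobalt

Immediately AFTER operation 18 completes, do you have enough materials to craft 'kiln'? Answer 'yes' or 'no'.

Answer: yes

Derivation:
After 1 (gather 3 lead): lead=3
After 2 (gather 5 lead): lead=8
After 3 (consume 5 lead): lead=3
After 4 (gather 5 stone): lead=3 stone=5
After 5 (gather 2 lead): lead=5 stone=5
After 6 (gather 3 cobalt): cobalt=3 lead=5 stone=5
After 7 (craft glass): glass=4 lead=5 stone=5
After 8 (gather 4 obsidian): glass=4 lead=5 obsidian=4 stone=5
After 9 (craft sword): glass=4 lead=5 obsidian=1 stone=5 sword=1
After 10 (gather 5 stone): glass=4 lead=5 obsidian=1 stone=10 sword=1
After 11 (gather 1 lead): glass=4 lead=6 obsidian=1 stone=10 sword=1
After 12 (consume 3 glass): glass=1 lead=6 obsidian=1 stone=10 sword=1
After 13 (gather 1 stone): glass=1 lead=6 obsidian=1 stone=11 sword=1
After 14 (gather 1 stone): glass=1 lead=6 obsidian=1 stone=12 sword=1
After 15 (gather 4 obsidian): glass=1 lead=6 obsidian=5 stone=12 sword=1
After 16 (craft sword): glass=1 lead=6 obsidian=2 stone=12 sword=2
After 17 (consume 1 glass): lead=6 obsidian=2 stone=12 sword=2
After 18 (gather 2 cobalt): cobalt=2 lead=6 obsidian=2 stone=12 sword=2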